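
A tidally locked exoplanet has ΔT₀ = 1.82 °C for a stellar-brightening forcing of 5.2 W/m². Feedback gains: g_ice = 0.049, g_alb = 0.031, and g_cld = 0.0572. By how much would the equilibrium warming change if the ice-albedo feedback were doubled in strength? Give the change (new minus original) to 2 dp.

Original: g = 0.1372, ΔT = 1.82/(1−0.1372) = 2.1094 °C.
With doubled ice-albedo: g' = 0.1862, ΔT' = 1.82/(1−0.1862) = 2.2364 °C.
Change = 2.2364 − 2.1094 = 0.13 °C.

0.13 °C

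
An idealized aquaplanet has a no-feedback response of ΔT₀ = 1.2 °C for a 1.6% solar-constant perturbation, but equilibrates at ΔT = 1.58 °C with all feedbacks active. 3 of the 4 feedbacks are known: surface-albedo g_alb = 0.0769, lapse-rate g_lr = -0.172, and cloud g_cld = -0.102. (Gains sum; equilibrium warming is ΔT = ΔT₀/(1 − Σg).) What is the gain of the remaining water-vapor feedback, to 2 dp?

0.44

Amplification A = ΔT/ΔT₀ = 1.58/1.2 = 1.317.
Total gain g = 1 − 1/A = 1 − 1/1.317 = 0.2407.
Known gains sum to 0.0769 − 0.172 − 0.102 = -0.1971.
g_wv = 0.2407 + 0.1971 = 0.44.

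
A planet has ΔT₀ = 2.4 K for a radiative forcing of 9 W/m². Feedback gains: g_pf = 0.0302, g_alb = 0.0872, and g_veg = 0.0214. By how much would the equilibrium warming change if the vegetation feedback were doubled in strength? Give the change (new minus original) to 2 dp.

Original: g = 0.1388, ΔT = 2.4/(1−0.1388) = 2.7868 K.
With doubled vegetation: g' = 0.1602, ΔT' = 2.4/(1−0.1602) = 2.8578 K.
Change = 2.8578 − 2.7868 = 0.07 K.

0.07 K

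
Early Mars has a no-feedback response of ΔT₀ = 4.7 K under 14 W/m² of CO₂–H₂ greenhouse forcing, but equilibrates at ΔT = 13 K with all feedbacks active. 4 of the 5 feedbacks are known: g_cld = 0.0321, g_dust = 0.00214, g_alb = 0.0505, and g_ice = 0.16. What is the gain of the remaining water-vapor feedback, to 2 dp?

0.39

Amplification A = ΔT/ΔT₀ = 13/4.7 = 2.766.
Total gain g = 1 − 1/A = 1 − 1/2.766 = 0.6385.
Known gains sum to 0.0321 + 0.00214 + 0.0505 + 0.16 = 0.24474.
g_wv = 0.6385 − 0.24474 = 0.39.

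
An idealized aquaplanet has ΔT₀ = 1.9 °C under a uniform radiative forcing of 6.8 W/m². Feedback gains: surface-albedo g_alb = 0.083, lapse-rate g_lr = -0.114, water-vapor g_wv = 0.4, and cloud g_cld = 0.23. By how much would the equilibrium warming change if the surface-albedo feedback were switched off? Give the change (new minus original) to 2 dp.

Original: g = 0.599, ΔT = 1.9/(1−0.599) = 4.7382 °C.
Without surface-albedo: g' = 0.516, ΔT' = 1.9/(1−0.516) = 3.9256 °C.
Change = 3.9256 − 4.7382 = -0.81 °C.

-0.81 °C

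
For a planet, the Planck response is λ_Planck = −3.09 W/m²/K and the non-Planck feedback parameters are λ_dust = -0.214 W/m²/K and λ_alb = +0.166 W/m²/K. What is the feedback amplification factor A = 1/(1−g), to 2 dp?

0.98

Convert to gains: g_dust = -0.214/3.09 = -0.06926; g_alb = 0.166/3.09 = 0.05372.
Total gain g = -0.01554.
A = 1/(1 + 0.01554) = 0.98.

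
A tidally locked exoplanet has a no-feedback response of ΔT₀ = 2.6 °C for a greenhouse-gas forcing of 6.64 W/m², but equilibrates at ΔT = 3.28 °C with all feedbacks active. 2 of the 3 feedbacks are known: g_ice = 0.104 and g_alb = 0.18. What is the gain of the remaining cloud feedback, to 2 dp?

Amplification A = ΔT/ΔT₀ = 3.28/2.6 = 1.262.
Total gain g = 1 − 1/A = 1 − 1/1.262 = 0.2076.
Known gains sum to 0.104 + 0.18 = 0.284.
g_cld = 0.2076 − 0.284 = -0.08.

-0.08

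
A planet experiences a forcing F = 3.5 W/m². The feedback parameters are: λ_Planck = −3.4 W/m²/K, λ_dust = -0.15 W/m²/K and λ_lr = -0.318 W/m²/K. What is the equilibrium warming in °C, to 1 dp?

Net feedback parameter λ = (−3.4) + (-0.15) + (-0.318) = -3.868 W/m²/K.
ΔT = −F/λ = −3.5/(-3.868) = 0.9 °C.

0.9 °C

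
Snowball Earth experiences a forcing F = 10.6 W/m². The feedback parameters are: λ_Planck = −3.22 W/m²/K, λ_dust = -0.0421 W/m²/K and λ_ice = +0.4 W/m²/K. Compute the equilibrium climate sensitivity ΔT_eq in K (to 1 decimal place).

3.7 K

Net feedback parameter λ = (−3.22) + (-0.0421) + (+0.4) = -2.8621 W/m²/K.
ΔT = −F/λ = −10.6/(-2.8621) = 3.7 K.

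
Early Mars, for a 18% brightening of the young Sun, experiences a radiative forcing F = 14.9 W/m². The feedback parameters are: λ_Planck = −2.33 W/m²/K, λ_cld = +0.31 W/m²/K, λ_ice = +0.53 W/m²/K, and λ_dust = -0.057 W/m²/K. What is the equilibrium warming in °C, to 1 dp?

Net feedback parameter λ = (−2.33) + (+0.31) + (+0.53) + (-0.057) = -1.547 W/m²/K.
ΔT = −F/λ = −14.9/(-1.547) = 9.6 °C.

9.6 °C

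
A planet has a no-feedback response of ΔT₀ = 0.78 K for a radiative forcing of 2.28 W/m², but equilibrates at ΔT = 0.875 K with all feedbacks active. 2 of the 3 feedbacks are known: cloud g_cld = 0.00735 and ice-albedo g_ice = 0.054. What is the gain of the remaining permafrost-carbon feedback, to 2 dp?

0.05

Amplification A = ΔT/ΔT₀ = 0.875/0.78 = 1.122.
Total gain g = 1 − 1/A = 1 − 1/1.122 = 0.1087.
Known gains sum to 0.00735 + 0.054 = 0.06135.
g_pf = 0.1087 − 0.06135 = 0.05.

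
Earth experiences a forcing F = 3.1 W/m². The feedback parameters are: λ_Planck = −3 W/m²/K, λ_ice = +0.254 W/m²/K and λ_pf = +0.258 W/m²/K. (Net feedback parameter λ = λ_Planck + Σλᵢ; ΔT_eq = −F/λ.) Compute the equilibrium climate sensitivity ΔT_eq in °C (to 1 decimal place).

1.2 °C

Net feedback parameter λ = (−3) + (+0.254) + (+0.258) = -2.488 W/m²/K.
ΔT = −F/λ = −3.1/(-2.488) = 1.2 °C.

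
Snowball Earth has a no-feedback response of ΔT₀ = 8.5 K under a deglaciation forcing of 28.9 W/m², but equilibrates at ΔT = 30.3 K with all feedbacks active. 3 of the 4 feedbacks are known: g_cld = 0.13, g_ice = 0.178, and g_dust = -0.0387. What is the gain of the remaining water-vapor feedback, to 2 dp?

0.45

Amplification A = ΔT/ΔT₀ = 30.3/8.5 = 3.565.
Total gain g = 1 − 1/A = 1 − 1/3.565 = 0.7195.
Known gains sum to 0.13 + 0.178 − 0.0387 = 0.2693.
g_wv = 0.7195 − 0.2693 = 0.45.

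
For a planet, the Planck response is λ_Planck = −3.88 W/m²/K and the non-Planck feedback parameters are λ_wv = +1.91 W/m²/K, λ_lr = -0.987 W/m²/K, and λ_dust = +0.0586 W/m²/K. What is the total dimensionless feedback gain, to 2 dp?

Convert to gains: g_wv = 1.91/3.88 = 0.4923; g_lr = -0.987/3.88 = -0.2544; g_dust = 0.0586/3.88 = 0.0151.
Total gain g = 0.253.

0.25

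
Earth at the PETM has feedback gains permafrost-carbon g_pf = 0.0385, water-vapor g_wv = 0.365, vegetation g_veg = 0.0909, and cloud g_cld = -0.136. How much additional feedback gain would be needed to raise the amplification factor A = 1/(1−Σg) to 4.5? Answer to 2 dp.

Current total gain = 0.3584.
Target gain for A = 4.5: g* = 1 − 1/4.5 = 0.7778.
Additional gain needed = 0.7778 − 0.3584 = 0.42.

0.42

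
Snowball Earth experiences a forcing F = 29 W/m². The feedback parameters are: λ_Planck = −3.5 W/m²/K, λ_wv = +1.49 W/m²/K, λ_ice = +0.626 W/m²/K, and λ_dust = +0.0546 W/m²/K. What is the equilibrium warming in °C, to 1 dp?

21.8 °C

Net feedback parameter λ = (−3.5) + (+1.49) + (+0.626) + (+0.0546) = -1.3294 W/m²/K.
ΔT = −F/λ = −29/(-1.3294) = 21.8 °C.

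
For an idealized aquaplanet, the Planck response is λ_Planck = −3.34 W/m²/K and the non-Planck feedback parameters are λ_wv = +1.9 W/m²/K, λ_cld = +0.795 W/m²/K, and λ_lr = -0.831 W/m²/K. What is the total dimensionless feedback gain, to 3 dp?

0.558

Convert to gains: g_wv = 1.9/3.34 = 0.5689; g_cld = 0.795/3.34 = 0.238; g_lr = -0.831/3.34 = -0.2488.
Total gain g = 0.5581.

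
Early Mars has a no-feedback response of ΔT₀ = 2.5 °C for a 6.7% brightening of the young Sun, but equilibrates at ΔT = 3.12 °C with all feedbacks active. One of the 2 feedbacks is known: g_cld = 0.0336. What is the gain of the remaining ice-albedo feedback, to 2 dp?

Amplification A = ΔT/ΔT₀ = 3.12/2.5 = 1.248.
Total gain g = 1 − 1/A = 1 − 1/1.248 = 0.1987.
The known gain is 0.0336.
g_ice = 0.1987 − 0.0336 = 0.17.

0.17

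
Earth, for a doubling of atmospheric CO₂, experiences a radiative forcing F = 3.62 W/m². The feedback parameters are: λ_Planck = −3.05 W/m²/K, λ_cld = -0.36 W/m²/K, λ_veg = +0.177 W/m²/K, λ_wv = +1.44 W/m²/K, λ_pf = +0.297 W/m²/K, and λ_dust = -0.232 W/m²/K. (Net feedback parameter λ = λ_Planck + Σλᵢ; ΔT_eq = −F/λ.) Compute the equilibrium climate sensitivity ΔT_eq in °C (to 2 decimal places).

2.09 °C

Net feedback parameter λ = (−3.05) + (-0.36) + (+0.177) + (+1.44) + (+0.297) + (-0.232) = -1.728 W/m²/K.
ΔT = −F/λ = −3.62/(-1.728) = 2.09 °C.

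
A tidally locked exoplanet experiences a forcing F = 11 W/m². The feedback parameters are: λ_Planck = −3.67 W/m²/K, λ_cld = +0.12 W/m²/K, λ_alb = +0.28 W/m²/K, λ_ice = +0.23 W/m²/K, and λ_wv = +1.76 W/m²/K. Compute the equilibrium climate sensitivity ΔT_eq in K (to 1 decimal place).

Net feedback parameter λ = (−3.67) + (+0.12) + (+0.28) + (+0.23) + (+1.76) = -1.28 W/m²/K.
ΔT = −F/λ = −11/(-1.28) = 8.6 K.

8.6 K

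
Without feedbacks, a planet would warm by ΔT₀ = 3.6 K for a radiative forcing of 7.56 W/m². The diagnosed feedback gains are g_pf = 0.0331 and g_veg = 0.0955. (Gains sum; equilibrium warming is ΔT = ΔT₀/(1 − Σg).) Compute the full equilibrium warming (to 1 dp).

4.1 K

Total gain g = 0.0331 + 0.0955 = 0.1286.
Amplification A = 1/(1 − 0.1286) = 1.148.
ΔT = 3.6 × 1.148 = 4.1 K.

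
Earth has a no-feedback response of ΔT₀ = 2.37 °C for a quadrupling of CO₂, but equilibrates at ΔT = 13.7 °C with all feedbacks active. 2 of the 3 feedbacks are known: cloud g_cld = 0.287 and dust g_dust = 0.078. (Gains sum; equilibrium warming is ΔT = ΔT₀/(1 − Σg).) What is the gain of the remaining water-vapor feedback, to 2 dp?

0.46

Amplification A = ΔT/ΔT₀ = 13.7/2.37 = 5.781.
Total gain g = 1 − 1/A = 1 − 1/5.781 = 0.827.
Known gains sum to 0.287 + 0.078 = 0.365.
g_wv = 0.827 − 0.365 = 0.46.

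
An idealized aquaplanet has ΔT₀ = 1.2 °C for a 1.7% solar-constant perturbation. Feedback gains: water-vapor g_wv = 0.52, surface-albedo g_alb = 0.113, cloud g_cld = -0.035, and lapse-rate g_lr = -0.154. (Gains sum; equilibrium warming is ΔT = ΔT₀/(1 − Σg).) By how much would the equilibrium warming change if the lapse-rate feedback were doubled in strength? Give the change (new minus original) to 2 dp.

-0.47 °C

Original: g = 0.444, ΔT = 1.2/(1−0.444) = 2.1583 °C.
With doubled lapse-rate: g' = 0.29, ΔT' = 1.2/(1−0.29) = 1.6901 °C.
Change = 1.6901 − 2.1583 = -0.47 °C.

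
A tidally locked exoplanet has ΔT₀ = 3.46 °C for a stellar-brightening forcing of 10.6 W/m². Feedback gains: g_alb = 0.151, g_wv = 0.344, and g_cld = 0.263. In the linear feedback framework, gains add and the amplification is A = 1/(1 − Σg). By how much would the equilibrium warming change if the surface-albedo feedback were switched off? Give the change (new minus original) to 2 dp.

Original: g = 0.758, ΔT = 3.46/(1−0.758) = 14.2975 °C.
Without surface-albedo: g' = 0.607, ΔT' = 3.46/(1−0.607) = 8.8041 °C.
Change = 8.8041 − 14.2975 = -5.49 °C.

-5.49 °C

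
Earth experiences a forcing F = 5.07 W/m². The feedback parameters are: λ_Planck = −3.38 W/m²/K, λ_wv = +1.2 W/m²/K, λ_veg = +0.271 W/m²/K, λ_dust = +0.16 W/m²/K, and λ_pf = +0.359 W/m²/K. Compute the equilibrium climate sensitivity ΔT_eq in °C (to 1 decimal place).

Net feedback parameter λ = (−3.38) + (+1.2) + (+0.271) + (+0.16) + (+0.359) = -1.39 W/m²/K.
ΔT = −F/λ = −5.07/(-1.39) = 3.6 °C.

3.6 °C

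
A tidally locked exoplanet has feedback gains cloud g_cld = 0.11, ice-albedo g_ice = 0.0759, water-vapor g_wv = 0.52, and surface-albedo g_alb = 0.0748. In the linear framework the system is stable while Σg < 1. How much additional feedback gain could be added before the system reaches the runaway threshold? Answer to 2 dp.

0.22

Current total gain = 0.11 + 0.0759 + 0.52 + 0.0748 = 0.7807.
Margin to runaway = 1 − 0.7807 = 0.22.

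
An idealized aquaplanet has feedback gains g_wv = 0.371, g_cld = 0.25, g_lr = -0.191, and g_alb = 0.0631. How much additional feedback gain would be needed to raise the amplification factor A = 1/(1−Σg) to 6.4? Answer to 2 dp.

Current total gain = 0.4931.
Target gain for A = 6.4: g* = 1 − 1/6.4 = 0.8438.
Additional gain needed = 0.8438 − 0.4931 = 0.35.

0.35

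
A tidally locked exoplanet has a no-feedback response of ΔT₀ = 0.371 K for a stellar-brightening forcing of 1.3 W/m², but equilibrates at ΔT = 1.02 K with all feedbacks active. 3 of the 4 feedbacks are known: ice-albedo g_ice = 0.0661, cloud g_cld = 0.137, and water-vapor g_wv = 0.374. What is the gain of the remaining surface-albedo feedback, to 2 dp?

Amplification A = ΔT/ΔT₀ = 1.02/0.371 = 2.749.
Total gain g = 1 − 1/A = 1 − 1/2.749 = 0.6362.
Known gains sum to 0.0661 + 0.137 + 0.374 = 0.5771.
g_alb = 0.6362 − 0.5771 = 0.06.

0.06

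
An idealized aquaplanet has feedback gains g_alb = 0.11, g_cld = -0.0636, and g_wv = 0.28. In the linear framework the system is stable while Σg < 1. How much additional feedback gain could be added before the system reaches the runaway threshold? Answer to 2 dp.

Current total gain = 0.11 − 0.0636 + 0.28 = 0.3264.
Margin to runaway = 1 − 0.3264 = 0.67.

0.67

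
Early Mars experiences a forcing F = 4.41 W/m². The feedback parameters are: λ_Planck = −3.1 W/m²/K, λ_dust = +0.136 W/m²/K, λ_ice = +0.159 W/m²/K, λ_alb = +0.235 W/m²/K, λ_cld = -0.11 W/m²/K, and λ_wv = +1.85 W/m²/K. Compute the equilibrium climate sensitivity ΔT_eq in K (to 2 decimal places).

Net feedback parameter λ = (−3.1) + (+0.136) + (+0.159) + (+0.235) + (-0.11) + (+1.85) = -0.83 W/m²/K.
ΔT = −F/λ = −4.41/(-0.83) = 5.31 K.

5.31 K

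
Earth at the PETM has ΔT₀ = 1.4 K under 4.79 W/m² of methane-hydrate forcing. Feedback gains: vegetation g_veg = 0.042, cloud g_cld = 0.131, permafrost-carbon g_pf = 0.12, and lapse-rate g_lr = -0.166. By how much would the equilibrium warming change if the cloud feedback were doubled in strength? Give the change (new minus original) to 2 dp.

Original: g = 0.127, ΔT = 1.4/(1−0.127) = 1.6037 K.
With doubled cloud: g' = 0.258, ΔT' = 1.4/(1−0.258) = 1.8868 K.
Change = 1.8868 − 1.6037 = 0.28 K.

0.28 K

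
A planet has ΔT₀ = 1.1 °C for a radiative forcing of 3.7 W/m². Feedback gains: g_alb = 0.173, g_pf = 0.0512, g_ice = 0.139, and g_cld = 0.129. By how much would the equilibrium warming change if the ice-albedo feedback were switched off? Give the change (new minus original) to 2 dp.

Original: g = 0.4922, ΔT = 1.1/(1−0.4922) = 2.1662 °C.
Without ice-albedo: g' = 0.3532, ΔT' = 1.1/(1−0.3532) = 1.7007 °C.
Change = 1.7007 − 2.1662 = -0.47 °C.

-0.47 °C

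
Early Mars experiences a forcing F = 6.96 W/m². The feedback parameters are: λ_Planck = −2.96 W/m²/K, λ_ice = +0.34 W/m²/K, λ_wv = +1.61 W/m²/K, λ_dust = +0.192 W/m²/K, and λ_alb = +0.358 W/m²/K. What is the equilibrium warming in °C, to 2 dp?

Net feedback parameter λ = (−2.96) + (+0.34) + (+1.61) + (+0.192) + (+0.358) = -0.46 W/m²/K.
ΔT = −F/λ = −6.96/(-0.46) = 15.13 °C.

15.13 °C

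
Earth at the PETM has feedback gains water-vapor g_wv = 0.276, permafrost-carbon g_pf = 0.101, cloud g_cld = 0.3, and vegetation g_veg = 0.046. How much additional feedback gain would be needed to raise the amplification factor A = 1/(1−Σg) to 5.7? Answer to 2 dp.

Current total gain = 0.723.
Target gain for A = 5.7: g* = 1 − 1/5.7 = 0.8246.
Additional gain needed = 0.8246 − 0.723 = 0.10.

0.10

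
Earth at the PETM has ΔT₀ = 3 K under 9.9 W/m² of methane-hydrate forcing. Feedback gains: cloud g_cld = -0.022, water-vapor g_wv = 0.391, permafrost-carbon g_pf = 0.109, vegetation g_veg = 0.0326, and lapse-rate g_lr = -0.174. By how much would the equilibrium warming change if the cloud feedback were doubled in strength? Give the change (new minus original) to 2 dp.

Original: g = 0.3366, ΔT = 3/(1−0.3366) = 4.5222 K.
With doubled cloud: g' = 0.3146, ΔT' = 3/(1−0.3146) = 4.3770 K.
Change = 4.3770 − 4.5222 = -0.15 K.

-0.15 K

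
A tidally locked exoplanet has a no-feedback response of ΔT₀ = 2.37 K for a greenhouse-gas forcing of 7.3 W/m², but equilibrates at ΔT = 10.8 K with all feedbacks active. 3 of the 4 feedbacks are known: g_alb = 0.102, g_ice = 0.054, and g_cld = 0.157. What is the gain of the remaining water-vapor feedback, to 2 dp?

Amplification A = ΔT/ΔT₀ = 10.8/2.37 = 4.557.
Total gain g = 1 − 1/A = 1 − 1/4.557 = 0.7806.
Known gains sum to 0.102 + 0.054 + 0.157 = 0.313.
g_wv = 0.7806 − 0.313 = 0.47.

0.47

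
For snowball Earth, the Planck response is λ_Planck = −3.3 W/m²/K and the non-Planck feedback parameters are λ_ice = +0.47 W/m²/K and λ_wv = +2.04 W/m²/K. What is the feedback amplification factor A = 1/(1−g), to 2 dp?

4.18

Convert to gains: g_ice = 0.47/3.3 = 0.1424; g_wv = 2.04/3.3 = 0.6182.
Total gain g = 0.7606.
A = 1/(1 − 0.7606) = 4.18.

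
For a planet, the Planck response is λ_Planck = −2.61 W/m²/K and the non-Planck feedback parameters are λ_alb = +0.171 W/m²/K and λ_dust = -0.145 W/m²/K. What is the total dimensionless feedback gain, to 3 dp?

Convert to gains: g_alb = 0.171/2.61 = 0.06552; g_dust = -0.145/2.61 = -0.05556.
Total gain g = 0.00996.

0.010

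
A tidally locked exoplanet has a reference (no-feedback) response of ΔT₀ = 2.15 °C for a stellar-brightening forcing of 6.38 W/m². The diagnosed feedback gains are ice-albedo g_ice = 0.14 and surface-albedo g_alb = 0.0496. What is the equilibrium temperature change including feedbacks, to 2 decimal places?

2.65 °C

Total gain g = 0.14 + 0.0496 = 0.1896.
Amplification A = 1/(1 − 0.1896) = 1.234.
ΔT = 2.15 × 1.234 = 2.65 °C.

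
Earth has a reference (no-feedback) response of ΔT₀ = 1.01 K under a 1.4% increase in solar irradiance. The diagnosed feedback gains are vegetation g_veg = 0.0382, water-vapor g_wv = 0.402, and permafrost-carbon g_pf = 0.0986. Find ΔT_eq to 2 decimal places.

2.19 K

Total gain g = 0.0382 + 0.402 + 0.0986 = 0.5388.
Amplification A = 1/(1 − 0.5388) = 2.168.
ΔT = 1.01 × 2.168 = 2.19 K.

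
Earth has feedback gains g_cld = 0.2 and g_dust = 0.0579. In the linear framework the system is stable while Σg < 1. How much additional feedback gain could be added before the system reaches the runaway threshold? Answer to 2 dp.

Current total gain = 0.2 + 0.0579 = 0.2579.
Margin to runaway = 1 − 0.2579 = 0.74.

0.74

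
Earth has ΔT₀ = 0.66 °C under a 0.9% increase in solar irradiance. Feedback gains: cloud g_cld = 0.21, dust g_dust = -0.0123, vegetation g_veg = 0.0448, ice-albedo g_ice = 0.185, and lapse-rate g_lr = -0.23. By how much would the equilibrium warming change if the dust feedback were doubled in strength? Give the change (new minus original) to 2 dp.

-0.01 °C

Original: g = 0.1975, ΔT = 0.66/(1−0.1975) = 0.8224 °C.
With doubled dust: g' = 0.1852, ΔT' = 0.66/(1−0.1852) = 0.8100 °C.
Change = 0.8100 − 0.8224 = -0.01 °C.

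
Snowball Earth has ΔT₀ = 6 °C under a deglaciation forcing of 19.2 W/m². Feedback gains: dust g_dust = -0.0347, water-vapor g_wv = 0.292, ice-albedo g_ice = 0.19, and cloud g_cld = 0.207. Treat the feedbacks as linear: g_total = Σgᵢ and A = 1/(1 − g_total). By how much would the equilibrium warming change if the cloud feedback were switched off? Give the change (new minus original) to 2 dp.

Original: g = 0.6543, ΔT = 6/(1−0.6543) = 17.3561 °C.
Without cloud: g' = 0.4473, ΔT' = 6/(1−0.4473) = 10.8558 °C.
Change = 10.8558 − 17.3561 = -6.50 °C.

-6.50 °C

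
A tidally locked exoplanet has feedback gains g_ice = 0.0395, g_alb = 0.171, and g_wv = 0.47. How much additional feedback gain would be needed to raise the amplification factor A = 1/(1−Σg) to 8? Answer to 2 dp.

Current total gain = 0.6805.
Target gain for A = 8: g* = 1 − 1/8 = 0.875.
Additional gain needed = 0.875 − 0.6805 = 0.19.

0.19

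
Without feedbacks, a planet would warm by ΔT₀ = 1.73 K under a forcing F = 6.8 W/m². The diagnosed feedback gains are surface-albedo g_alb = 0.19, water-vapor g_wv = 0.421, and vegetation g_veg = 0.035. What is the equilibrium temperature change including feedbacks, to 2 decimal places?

4.89 K

Total gain g = 0.19 + 0.421 + 0.035 = 0.646.
Amplification A = 1/(1 − 0.646) = 2.825.
ΔT = 1.73 × 2.825 = 4.89 K.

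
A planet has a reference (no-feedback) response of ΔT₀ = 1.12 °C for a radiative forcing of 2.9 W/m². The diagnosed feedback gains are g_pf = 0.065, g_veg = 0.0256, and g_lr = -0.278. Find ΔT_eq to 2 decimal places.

0.94 °C

Total gain g = 0.065 + 0.0256 − 0.278 = -0.1874.
Amplification A = 1/(1 + 0.1874) = 0.8422.
ΔT = 1.12 × 0.8422 = 0.94 °C.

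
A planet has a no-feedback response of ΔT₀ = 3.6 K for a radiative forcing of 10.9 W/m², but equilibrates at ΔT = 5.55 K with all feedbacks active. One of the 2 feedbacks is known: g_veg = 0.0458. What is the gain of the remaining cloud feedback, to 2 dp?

0.31

Amplification A = ΔT/ΔT₀ = 5.55/3.6 = 1.542.
Total gain g = 1 − 1/A = 1 − 1/1.542 = 0.3515.
The known gain is 0.0458.
g_cld = 0.3515 − 0.0458 = 0.31.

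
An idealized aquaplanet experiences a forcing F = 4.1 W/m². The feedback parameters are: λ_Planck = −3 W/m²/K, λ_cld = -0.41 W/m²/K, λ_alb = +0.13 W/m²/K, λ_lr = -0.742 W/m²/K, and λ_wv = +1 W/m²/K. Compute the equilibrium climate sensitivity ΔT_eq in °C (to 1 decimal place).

1.4 °C

Net feedback parameter λ = (−3) + (-0.41) + (+0.13) + (-0.742) + (+1) = -3.022 W/m²/K.
ΔT = −F/λ = −4.1/(-3.022) = 1.4 °C.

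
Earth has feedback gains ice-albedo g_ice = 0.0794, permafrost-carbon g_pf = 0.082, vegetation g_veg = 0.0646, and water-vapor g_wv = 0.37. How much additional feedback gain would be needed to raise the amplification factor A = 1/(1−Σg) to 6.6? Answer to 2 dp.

0.25

Current total gain = 0.596.
Target gain for A = 6.6: g* = 1 − 1/6.6 = 0.8485.
Additional gain needed = 0.8485 − 0.596 = 0.25.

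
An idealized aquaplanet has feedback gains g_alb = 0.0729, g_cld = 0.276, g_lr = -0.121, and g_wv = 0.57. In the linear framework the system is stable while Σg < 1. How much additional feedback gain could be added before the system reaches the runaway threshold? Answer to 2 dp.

Current total gain = 0.0729 + 0.276 − 0.121 + 0.57 = 0.7979.
Margin to runaway = 1 − 0.7979 = 0.20.

0.20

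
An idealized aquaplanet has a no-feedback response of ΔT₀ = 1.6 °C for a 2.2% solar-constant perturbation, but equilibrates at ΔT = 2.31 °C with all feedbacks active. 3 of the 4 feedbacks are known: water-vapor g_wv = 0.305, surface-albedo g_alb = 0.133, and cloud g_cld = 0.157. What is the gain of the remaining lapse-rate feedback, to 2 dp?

Amplification A = ΔT/ΔT₀ = 2.31/1.6 = 1.444.
Total gain g = 1 − 1/A = 1 − 1/1.444 = 0.3075.
Known gains sum to 0.305 + 0.133 + 0.157 = 0.595.
g_lr = 0.3075 − 0.595 = -0.29.

-0.29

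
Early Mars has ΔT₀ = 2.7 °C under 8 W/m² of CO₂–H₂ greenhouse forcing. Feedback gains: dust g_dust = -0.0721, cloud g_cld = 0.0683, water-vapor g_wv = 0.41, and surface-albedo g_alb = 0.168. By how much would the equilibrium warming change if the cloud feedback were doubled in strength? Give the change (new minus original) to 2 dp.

1.21 °C

Original: g = 0.5742, ΔT = 2.7/(1−0.5742) = 6.3410 °C.
With doubled cloud: g' = 0.6425, ΔT' = 2.7/(1−0.6425) = 7.5524 °C.
Change = 7.5524 − 6.3410 = 1.21 °C.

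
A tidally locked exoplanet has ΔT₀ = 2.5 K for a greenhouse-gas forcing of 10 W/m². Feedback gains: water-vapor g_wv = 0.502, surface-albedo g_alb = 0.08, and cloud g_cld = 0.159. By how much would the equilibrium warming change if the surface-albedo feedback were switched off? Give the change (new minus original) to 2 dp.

Original: g = 0.741, ΔT = 2.5/(1−0.741) = 9.6525 K.
Without surface-albedo: g' = 0.661, ΔT' = 2.5/(1−0.661) = 7.3746 K.
Change = 7.3746 − 9.6525 = -2.28 K.

-2.28 K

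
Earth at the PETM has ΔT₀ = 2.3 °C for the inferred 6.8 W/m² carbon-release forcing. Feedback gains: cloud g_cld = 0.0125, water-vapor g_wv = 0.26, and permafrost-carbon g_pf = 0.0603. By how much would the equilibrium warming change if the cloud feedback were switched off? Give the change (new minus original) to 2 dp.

-0.06 °C

Original: g = 0.3328, ΔT = 2.3/(1−0.3328) = 3.4472 °C.
Without cloud: g' = 0.3203, ΔT' = 2.3/(1−0.3203) = 3.3838 °C.
Change = 3.3838 − 3.4472 = -0.06 °C.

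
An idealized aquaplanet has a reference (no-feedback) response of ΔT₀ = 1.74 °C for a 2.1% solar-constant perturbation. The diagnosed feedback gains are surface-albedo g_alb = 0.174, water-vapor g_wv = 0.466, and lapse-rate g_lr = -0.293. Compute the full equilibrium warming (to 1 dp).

2.7 °C

Total gain g = 0.174 + 0.466 − 0.293 = 0.347.
Amplification A = 1/(1 − 0.347) = 1.531.
ΔT = 1.74 × 1.531 = 2.7 °C.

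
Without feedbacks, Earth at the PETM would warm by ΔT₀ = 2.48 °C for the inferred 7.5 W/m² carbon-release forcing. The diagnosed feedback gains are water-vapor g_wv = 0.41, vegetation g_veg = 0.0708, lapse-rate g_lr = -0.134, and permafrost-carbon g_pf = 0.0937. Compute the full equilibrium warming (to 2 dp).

4.43 °C

Total gain g = 0.41 + 0.0708 − 0.134 + 0.0937 = 0.4405.
Amplification A = 1/(1 − 0.4405) = 1.787.
ΔT = 2.48 × 1.787 = 4.43 °C.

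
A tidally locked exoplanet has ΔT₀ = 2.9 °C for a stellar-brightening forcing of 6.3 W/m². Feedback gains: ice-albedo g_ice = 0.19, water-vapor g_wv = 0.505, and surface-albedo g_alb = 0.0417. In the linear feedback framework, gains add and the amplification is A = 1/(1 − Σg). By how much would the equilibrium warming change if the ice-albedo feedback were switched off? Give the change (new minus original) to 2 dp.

Original: g = 0.7367, ΔT = 2.9/(1−0.7367) = 11.0141 °C.
Without ice-albedo: g' = 0.5467, ΔT' = 2.9/(1−0.5467) = 6.3975 °C.
Change = 6.3975 − 11.0141 = -4.62 °C.

-4.62 °C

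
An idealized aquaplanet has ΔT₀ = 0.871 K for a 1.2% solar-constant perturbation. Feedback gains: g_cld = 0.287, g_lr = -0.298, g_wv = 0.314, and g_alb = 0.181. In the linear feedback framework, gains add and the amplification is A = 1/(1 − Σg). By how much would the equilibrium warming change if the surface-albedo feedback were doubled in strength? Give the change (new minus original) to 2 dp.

Original: g = 0.484, ΔT = 0.871/(1−0.484) = 1.6880 K.
With doubled surface-albedo: g' = 0.665, ΔT' = 0.871/(1−0.665) = 2.6000 K.
Change = 2.6000 − 1.6880 = 0.91 K.

0.91 K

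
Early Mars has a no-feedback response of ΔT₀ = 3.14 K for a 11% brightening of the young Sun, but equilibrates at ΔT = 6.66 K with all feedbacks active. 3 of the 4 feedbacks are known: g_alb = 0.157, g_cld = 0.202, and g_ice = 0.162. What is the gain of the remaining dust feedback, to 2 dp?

0.01

Amplification A = ΔT/ΔT₀ = 6.66/3.14 = 2.121.
Total gain g = 1 − 1/A = 1 − 1/2.121 = 0.5285.
Known gains sum to 0.157 + 0.202 + 0.162 = 0.521.
g_dust = 0.5285 − 0.521 = 0.01.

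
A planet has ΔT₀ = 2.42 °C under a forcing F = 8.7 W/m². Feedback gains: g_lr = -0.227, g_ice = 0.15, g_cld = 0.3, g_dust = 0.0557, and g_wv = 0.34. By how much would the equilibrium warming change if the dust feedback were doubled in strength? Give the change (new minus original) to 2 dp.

Original: g = 0.6187, ΔT = 2.42/(1−0.6187) = 6.3467 °C.
With doubled dust: g' = 0.6744, ΔT' = 2.42/(1−0.6744) = 7.4324 °C.
Change = 7.4324 − 6.3467 = 1.09 °C.

1.09 °C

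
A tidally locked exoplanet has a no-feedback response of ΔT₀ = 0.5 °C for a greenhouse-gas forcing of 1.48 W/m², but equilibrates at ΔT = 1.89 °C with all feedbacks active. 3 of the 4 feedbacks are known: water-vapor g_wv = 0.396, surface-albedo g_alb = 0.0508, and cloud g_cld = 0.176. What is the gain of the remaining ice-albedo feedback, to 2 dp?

Amplification A = ΔT/ΔT₀ = 1.89/0.5 = 3.78.
Total gain g = 1 − 1/A = 1 − 1/3.78 = 0.7354.
Known gains sum to 0.396 + 0.0508 + 0.176 = 0.6228.
g_ice = 0.7354 − 0.6228 = 0.11.

0.11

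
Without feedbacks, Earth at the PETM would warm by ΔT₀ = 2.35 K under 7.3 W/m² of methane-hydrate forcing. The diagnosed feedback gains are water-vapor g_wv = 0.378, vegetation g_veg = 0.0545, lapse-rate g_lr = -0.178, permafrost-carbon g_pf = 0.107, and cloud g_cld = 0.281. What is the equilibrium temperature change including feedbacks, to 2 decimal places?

Total gain g = 0.378 + 0.0545 − 0.178 + 0.107 + 0.281 = 0.6425.
Amplification A = 1/(1 − 0.6425) = 2.797.
ΔT = 2.35 × 2.797 = 6.57 K.

6.57 K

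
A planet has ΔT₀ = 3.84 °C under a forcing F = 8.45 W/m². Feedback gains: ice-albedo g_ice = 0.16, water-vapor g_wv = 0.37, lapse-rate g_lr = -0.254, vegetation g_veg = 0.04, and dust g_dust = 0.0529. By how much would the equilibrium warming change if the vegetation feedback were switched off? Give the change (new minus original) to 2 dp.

-0.36 °C

Original: g = 0.3689, ΔT = 3.84/(1−0.3689) = 6.0846 °C.
Without vegetation: g' = 0.3289, ΔT' = 3.84/(1−0.3289) = 5.7219 °C.
Change = 5.7219 − 6.0846 = -0.36 °C.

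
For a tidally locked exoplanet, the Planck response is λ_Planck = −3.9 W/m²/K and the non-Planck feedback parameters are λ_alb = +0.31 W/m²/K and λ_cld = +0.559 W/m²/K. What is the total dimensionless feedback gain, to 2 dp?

0.22

Convert to gains: g_alb = 0.31/3.9 = 0.07949; g_cld = 0.559/3.9 = 0.1433.
Total gain g = 0.22279.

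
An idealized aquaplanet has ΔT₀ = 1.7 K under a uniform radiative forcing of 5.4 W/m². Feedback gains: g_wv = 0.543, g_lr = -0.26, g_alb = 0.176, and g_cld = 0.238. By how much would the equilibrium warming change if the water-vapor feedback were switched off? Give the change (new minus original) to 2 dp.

Original: g = 0.697, ΔT = 1.7/(1−0.697) = 5.6106 K.
Without water-vapor: g' = 0.154, ΔT' = 1.7/(1−0.154) = 2.0095 K.
Change = 2.0095 − 5.6106 = -3.60 K.

-3.60 K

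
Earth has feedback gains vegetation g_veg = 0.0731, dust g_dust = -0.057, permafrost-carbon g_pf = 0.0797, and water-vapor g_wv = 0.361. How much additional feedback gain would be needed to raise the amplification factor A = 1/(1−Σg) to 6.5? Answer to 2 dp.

0.39

Current total gain = 0.4568.
Target gain for A = 6.5: g* = 1 − 1/6.5 = 0.8462.
Additional gain needed = 0.8462 − 0.4568 = 0.39.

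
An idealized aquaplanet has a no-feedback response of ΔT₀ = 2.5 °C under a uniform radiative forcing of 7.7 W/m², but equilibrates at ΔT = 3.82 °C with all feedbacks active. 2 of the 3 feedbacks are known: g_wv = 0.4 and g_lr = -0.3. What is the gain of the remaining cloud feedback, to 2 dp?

Amplification A = ΔT/ΔT₀ = 3.82/2.5 = 1.528.
Total gain g = 1 − 1/A = 1 − 1/1.528 = 0.3455.
Known gains sum to 0.4 − 0.3 = 0.1.
g_cld = 0.3455 − 0.1 = 0.25.

0.25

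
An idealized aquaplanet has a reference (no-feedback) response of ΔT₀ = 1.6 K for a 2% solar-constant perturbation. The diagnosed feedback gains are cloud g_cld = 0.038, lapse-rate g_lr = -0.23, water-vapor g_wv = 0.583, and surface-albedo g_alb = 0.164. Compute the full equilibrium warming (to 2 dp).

Total gain g = 0.038 − 0.23 + 0.583 + 0.164 = 0.555.
Amplification A = 1/(1 − 0.555) = 2.247.
ΔT = 1.6 × 2.247 = 3.60 K.

3.60 K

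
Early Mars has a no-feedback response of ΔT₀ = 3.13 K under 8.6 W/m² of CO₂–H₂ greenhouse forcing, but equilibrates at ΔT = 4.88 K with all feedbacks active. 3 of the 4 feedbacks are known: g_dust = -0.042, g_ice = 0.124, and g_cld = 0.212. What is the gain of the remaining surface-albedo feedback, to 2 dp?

0.06

Amplification A = ΔT/ΔT₀ = 4.88/3.13 = 1.559.
Total gain g = 1 − 1/A = 1 − 1/1.559 = 0.3586.
Known gains sum to -0.042 + 0.124 + 0.212 = 0.294.
g_alb = 0.3586 − 0.294 = 0.06.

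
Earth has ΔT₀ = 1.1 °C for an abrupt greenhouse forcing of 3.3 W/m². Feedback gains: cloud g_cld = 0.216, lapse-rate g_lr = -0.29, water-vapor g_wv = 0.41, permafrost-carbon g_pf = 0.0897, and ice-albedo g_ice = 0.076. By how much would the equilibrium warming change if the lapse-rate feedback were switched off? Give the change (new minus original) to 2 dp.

Original: g = 0.5017, ΔT = 1.1/(1−0.5017) = 2.2075 °C.
Without lapse-rate: g' = 0.7917, ΔT' = 1.1/(1−0.7917) = 5.2808 °C.
Change = 5.2808 − 2.2075 = 3.07 °C.

3.07 °C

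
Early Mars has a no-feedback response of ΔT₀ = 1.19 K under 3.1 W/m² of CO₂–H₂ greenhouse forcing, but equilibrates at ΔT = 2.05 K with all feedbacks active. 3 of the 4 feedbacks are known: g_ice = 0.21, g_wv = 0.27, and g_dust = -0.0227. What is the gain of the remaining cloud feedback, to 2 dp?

-0.04

Amplification A = ΔT/ΔT₀ = 2.05/1.19 = 1.723.
Total gain g = 1 − 1/A = 1 − 1/1.723 = 0.4196.
Known gains sum to 0.21 + 0.27 − 0.0227 = 0.4573.
g_cld = 0.4196 − 0.4573 = -0.04.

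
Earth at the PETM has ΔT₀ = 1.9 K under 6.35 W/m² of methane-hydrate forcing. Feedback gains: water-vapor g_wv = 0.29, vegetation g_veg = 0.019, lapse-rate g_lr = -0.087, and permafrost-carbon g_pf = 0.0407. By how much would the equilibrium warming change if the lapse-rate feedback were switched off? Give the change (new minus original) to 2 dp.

Original: g = 0.2627, ΔT = 1.9/(1−0.2627) = 2.5770 K.
Without lapse-rate: g' = 0.3497, ΔT' = 1.9/(1−0.3497) = 2.9217 K.
Change = 2.9217 − 2.5770 = 0.34 K.

0.34 K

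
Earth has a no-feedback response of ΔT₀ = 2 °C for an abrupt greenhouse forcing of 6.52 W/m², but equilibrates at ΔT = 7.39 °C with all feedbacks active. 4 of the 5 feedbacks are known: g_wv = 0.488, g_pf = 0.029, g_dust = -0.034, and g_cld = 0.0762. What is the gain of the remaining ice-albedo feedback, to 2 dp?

Amplification A = ΔT/ΔT₀ = 7.39/2 = 3.695.
Total gain g = 1 − 1/A = 1 − 1/3.695 = 0.7294.
Known gains sum to 0.488 + 0.029 − 0.034 + 0.0762 = 0.5592.
g_ice = 0.7294 − 0.5592 = 0.17.

0.17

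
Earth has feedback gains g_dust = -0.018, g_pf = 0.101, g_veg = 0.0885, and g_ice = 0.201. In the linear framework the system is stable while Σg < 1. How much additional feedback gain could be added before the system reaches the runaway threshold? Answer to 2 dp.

Current total gain = -0.018 + 0.101 + 0.0885 + 0.201 = 0.3725.
Margin to runaway = 1 − 0.3725 = 0.63.

0.63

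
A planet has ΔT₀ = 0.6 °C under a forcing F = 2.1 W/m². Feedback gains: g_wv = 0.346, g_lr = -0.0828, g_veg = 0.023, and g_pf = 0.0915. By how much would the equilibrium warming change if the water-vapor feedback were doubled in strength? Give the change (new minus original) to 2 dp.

Original: g = 0.3777, ΔT = 0.6/(1−0.3777) = 0.9642 °C.
With doubled water-vapor: g' = 0.7237, ΔT' = 0.6/(1−0.7237) = 2.1716 °C.
Change = 2.1716 − 0.9642 = 1.21 °C.

1.21 °C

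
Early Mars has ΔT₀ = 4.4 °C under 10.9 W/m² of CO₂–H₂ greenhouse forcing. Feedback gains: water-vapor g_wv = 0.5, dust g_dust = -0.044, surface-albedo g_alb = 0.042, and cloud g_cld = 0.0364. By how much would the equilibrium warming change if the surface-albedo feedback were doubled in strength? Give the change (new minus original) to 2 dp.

0.94 °C

Original: g = 0.5344, ΔT = 4.4/(1−0.5344) = 9.4502 °C.
With doubled surface-albedo: g' = 0.5764, ΔT' = 4.4/(1−0.5764) = 10.3872 °C.
Change = 10.3872 − 9.4502 = 0.94 °C.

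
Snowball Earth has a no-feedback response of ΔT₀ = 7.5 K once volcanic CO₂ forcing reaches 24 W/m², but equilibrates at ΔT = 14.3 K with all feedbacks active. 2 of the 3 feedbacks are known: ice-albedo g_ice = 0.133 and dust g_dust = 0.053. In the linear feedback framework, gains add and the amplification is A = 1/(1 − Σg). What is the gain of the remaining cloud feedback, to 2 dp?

Amplification A = ΔT/ΔT₀ = 14.3/7.5 = 1.907.
Total gain g = 1 − 1/A = 1 − 1/1.907 = 0.4756.
Known gains sum to 0.133 + 0.053 = 0.186.
g_cld = 0.4756 − 0.186 = 0.29.

0.29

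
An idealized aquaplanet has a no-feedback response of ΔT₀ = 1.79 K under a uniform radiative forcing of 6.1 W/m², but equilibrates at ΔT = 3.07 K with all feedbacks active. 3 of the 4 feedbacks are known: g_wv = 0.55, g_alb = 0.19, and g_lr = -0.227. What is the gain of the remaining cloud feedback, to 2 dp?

-0.10

Amplification A = ΔT/ΔT₀ = 3.07/1.79 = 1.715.
Total gain g = 1 − 1/A = 1 − 1/1.715 = 0.4169.
Known gains sum to 0.55 + 0.19 − 0.227 = 0.513.
g_cld = 0.4169 − 0.513 = -0.10.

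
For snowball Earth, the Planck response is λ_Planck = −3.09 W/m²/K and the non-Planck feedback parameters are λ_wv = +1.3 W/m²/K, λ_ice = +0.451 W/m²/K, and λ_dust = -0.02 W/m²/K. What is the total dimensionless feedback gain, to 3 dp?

0.560

Convert to gains: g_wv = 1.3/3.09 = 0.4207; g_ice = 0.451/3.09 = 0.146; g_dust = -0.02/3.09 = -0.006472.
Total gain g = 0.560228.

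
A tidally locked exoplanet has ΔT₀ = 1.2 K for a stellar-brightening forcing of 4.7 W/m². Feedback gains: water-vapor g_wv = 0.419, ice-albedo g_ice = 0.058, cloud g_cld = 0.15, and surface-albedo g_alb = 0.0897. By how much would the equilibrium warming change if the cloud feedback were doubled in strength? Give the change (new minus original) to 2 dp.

Original: g = 0.7167, ΔT = 1.2/(1−0.7167) = 4.2358 K.
With doubled cloud: g' = 0.8667, ΔT' = 1.2/(1−0.8667) = 9.0023 K.
Change = 9.0023 − 4.2358 = 4.77 K.

4.77 K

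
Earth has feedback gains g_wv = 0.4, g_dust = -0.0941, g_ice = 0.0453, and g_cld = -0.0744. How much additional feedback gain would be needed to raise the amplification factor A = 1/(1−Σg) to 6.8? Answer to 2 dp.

Current total gain = 0.2768.
Target gain for A = 6.8: g* = 1 − 1/6.8 = 0.8529.
Additional gain needed = 0.8529 − 0.2768 = 0.58.

0.58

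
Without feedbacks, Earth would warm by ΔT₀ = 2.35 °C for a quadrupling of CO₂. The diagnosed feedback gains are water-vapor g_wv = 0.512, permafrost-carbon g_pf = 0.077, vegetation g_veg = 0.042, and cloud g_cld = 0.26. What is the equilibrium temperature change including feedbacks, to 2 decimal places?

21.56 °C

Total gain g = 0.512 + 0.077 + 0.042 + 0.26 = 0.891.
Amplification A = 1/(1 − 0.891) = 9.174.
ΔT = 2.35 × 9.174 = 21.56 °C.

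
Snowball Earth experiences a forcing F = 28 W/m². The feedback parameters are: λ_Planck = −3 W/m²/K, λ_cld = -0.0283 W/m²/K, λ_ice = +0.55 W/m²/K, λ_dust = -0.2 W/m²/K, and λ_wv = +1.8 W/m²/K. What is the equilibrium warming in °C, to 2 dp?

Net feedback parameter λ = (−3) + (-0.0283) + (+0.55) + (-0.2) + (+1.8) = -0.8783 W/m²/K.
ΔT = −F/λ = −28/(-0.8783) = 31.88 °C.

31.88 °C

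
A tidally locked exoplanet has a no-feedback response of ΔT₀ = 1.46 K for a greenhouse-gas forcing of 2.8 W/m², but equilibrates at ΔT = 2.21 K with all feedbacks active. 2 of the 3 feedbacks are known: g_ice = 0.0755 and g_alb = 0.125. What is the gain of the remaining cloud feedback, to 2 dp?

Amplification A = ΔT/ΔT₀ = 2.21/1.46 = 1.514.
Total gain g = 1 − 1/A = 1 − 1/1.514 = 0.3395.
Known gains sum to 0.0755 + 0.125 = 0.2005.
g_cld = 0.3395 − 0.2005 = 0.14.

0.14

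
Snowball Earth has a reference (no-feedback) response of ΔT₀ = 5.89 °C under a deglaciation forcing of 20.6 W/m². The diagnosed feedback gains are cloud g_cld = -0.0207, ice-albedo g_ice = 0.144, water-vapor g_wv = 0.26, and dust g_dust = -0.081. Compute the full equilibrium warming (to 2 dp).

Total gain g = -0.0207 + 0.144 + 0.26 − 0.081 = 0.3023.
Amplification A = 1/(1 − 0.3023) = 1.433.
ΔT = 5.89 × 1.433 = 8.44 °C.

8.44 °C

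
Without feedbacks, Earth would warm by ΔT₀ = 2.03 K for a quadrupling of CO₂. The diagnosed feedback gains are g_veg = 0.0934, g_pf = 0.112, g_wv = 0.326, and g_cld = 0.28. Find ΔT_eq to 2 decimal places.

Total gain g = 0.0934 + 0.112 + 0.326 + 0.28 = 0.8114.
Amplification A = 1/(1 − 0.8114) = 5.302.
ΔT = 2.03 × 5.302 = 10.76 K.

10.76 K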